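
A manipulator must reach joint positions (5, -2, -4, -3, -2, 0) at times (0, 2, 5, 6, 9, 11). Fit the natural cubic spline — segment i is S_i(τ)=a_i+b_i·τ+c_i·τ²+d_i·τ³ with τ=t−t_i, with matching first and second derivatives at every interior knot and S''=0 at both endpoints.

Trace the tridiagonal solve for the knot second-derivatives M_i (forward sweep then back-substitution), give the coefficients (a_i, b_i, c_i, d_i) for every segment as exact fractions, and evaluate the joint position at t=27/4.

  seg 0: a=5 b=-13129/3294 c=0 d=200/1647
  seg 1: a=-2 b=-8329/3294 c=400/549 d=-1067/29646
  seg 2: a=-4 b=1435/1647 c=1333/3294 d=-101/366
  seg 3: a=-3 b=2809/3294 c=-697/1647 d=2471/29646
  seg 4: a=-2 b=929/1647 c=359/1098 d=-359/6588
S(27/4) = -60043/23424

Δ: Δ0=-7/2, Δ1=-2/3, Δ2=1, Δ3=1/3, Δ4=1
row 1: diag=10, rhs=17; c'=3/10, d'=17/10
row 2: denom=8−3·3/10=71/10; d'=(10−3·17/10)/(71/10)=49/71
row 3: denom=8−1·10/71=558/71; d'=(-4−1·49/71)/(558/71)=-37/62
row 4: denom=10−3·71/186=549/62; d'=(4−3·-37/62)/(549/62)=359/549
back: M4=359/549
back: M3=-37/62−71/186·359/549=-1394/1647
back: M2=49/71−10/71·-1394/1647=1333/1647
back: M1=17/10−3/10·1333/1647=800/549
M: M0=0, M1=800/549, M2=1333/1647, M3=-1394/1647, M4=359/549, M5=0
seg 0: a=5, c=M0/2=0, d=(M1−M0)/(6·2)=200/1647, b=Δ0−h0·(2M0+M1)/6=-13129/3294
seg 1: a=-2, c=M1/2=400/549, d=(M2−M1)/(6·3)=-1067/29646, b=Δ1−h1·(2M1+M2)/6=-8329/3294
seg 2: a=-4, c=M2/2=1333/3294, d=(M3−M2)/(6·1)=-101/366, b=Δ2−h2·(2M2+M3)/6=1435/1647
seg 3: a=-3, c=M3/2=-697/1647, d=(M4−M3)/(6·3)=2471/29646, b=Δ3−h3·(2M3+M4)/6=2809/3294
seg 4: a=-2, c=M4/2=359/1098, d=(M5−M4)/(6·2)=-359/6588, b=Δ4−h4·(2M4+M5)/6=929/1647
t_q=27/4 → seg 3, τ=3/4; S=-3+2809/3294·τ+-697/1647·τ²+2471/29646·τ³=-60043/23424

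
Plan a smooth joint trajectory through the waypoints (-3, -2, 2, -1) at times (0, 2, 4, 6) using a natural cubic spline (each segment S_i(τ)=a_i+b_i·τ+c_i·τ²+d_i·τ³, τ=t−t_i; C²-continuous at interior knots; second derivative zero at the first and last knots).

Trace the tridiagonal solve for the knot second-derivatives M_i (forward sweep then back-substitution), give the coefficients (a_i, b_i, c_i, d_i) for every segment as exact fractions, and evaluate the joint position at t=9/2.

Δ: Δ0=1/2, Δ1=2, Δ2=-3/2
row 1: diag=8, rhs=9; c'=1/4, d'=9/8
row 2: denom=8−2·1/4=15/2; d'=(-21−2·9/8)/(15/2)=-31/10
back: M2=-31/10
back: M1=9/8−1/4·-31/10=19/10
M: M0=0, M1=19/10, M2=-31/10, M3=0
seg 0: a=-3, c=M0/2=0, d=(M1−M0)/(6·2)=19/120, b=Δ0−h0·(2M0+M1)/6=-2/15
seg 1: a=-2, c=M1/2=19/20, d=(M2−M1)/(6·2)=-5/12, b=Δ1−h1·(2M1+M2)/6=53/30
seg 2: a=2, c=M2/2=-31/20, d=(M3−M2)/(6·2)=31/120, b=Δ2−h2·(2M2+M3)/6=17/30
t_q=9/2 → seg 2, τ=1/2; S=2+17/30·τ+-31/20·τ²+31/120·τ³=617/320

  seg 0: a=-3 b=-2/15 c=0 d=19/120
  seg 1: a=-2 b=53/30 c=19/20 d=-5/12
  seg 2: a=2 b=17/30 c=-31/20 d=31/120
S(9/2) = 617/320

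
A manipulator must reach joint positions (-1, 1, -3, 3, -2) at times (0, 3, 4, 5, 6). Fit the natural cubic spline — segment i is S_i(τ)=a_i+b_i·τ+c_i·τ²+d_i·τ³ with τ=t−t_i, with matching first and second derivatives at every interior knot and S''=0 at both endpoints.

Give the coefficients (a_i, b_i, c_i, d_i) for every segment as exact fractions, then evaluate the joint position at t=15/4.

Δ: Δ0=2/3, Δ1=-4, Δ2=6, Δ3=-5
row 1: diag=8, rhs=-28; c'=1/8, d'=-7/2
row 2: denom=4−1·1/8=31/8; d'=(60−1·-7/2)/(31/8)=508/31
row 3: denom=4−1·8/31=116/31; d'=(-66−1·508/31)/(116/31)=-1277/58
back: M3=-1277/58
back: M2=508/31−8/31·-1277/58=640/29
back: M1=-7/2−1/8·640/29=-363/58
M: M0=0, M1=-363/58, M2=640/29, M3=-1277/58, M4=0
seg 0: a=-1, c=M0/2=0, d=(M1−M0)/(6·3)=-121/348, b=Δ0−h0·(2M0+M1)/6=1321/348
seg 1: a=1, c=M1/2=-363/116, d=(M2−M1)/(6·1)=1643/348, b=Δ1−h1·(2M1+M2)/6=-973/174
seg 2: a=-3, c=M2/2=320/29, d=(M3−M2)/(6·1)=-2557/348, b=Δ2−h2·(2M2+M3)/6=805/348
seg 3: a=3, c=M3/2=-1277/116, d=(M4−M3)/(6·1)=1277/348, b=Δ3−h3·(2M3+M4)/6=407/174
t_q=15/4 → seg 1, τ=3/4; S=1+-973/174·τ+-363/116·τ²+1643/348·τ³=-21993/7424

  seg 0: a=-1 b=1321/348 c=0 d=-121/348
  seg 1: a=1 b=-973/174 c=-363/116 d=1643/348
  seg 2: a=-3 b=805/348 c=320/29 d=-2557/348
  seg 3: a=3 b=407/174 c=-1277/116 d=1277/348
S(15/4) = -21993/7424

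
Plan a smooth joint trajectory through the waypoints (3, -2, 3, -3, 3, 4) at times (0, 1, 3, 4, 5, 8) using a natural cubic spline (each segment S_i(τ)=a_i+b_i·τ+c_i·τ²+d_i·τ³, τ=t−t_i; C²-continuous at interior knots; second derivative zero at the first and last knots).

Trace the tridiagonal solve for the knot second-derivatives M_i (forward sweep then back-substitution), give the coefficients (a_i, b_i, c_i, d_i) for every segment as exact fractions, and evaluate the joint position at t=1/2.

Δ: Δ0=-5, Δ1=5/2, Δ2=-6, Δ3=6, Δ4=1/3
row 1: diag=6, rhs=45; c'=1/3, d'=15/2
row 2: denom=6−2·1/3=16/3; d'=(-51−2·15/2)/(16/3)=-99/8
row 3: denom=4−1·3/16=61/16; d'=(72−1·-99/8)/(61/16)=1350/61
row 4: denom=8−1·16/61=472/61; d'=(-34−1·1350/61)/(472/61)=-428/59
back: M4=-428/59
back: M3=1350/61−16/61·-428/59=1418/59
back: M2=-99/8−3/16·1418/59=-996/59
back: M1=15/2−1/3·-996/59=1549/118
M: M0=0, M1=1549/118, M2=-996/59, M3=1418/59, M4=-428/59, M5=0
seg 0: a=3, c=M0/2=0, d=(M1−M0)/(6·1)=1549/708, b=Δ0−h0·(2M0+M1)/6=-5089/708
seg 1: a=-2, c=M1/2=1549/236, d=(M2−M1)/(6·2)=-3541/1416, b=Δ1−h1·(2M1+M2)/6=-221/354
seg 2: a=3, c=M2/2=-498/59, d=(M3−M2)/(6·1)=1207/177, b=Δ2−h2·(2M2+M3)/6=-775/177
seg 3: a=-3, c=M3/2=709/59, d=(M4−M3)/(6·1)=-923/177, b=Δ3−h3·(2M3+M4)/6=-142/177
seg 4: a=3, c=M4/2=-214/59, d=(M5−M4)/(6·3)=214/531, b=Δ4−h4·(2M4+M5)/6=1343/177
t_q=1/2 → seg 0, τ=1/2; S=3+-5089/708·τ+0·τ²+1549/708·τ³=-605/1888

  seg 0: a=3 b=-5089/708 c=0 d=1549/708
  seg 1: a=-2 b=-221/354 c=1549/236 d=-3541/1416
  seg 2: a=3 b=-775/177 c=-498/59 d=1207/177
  seg 3: a=-3 b=-142/177 c=709/59 d=-923/177
  seg 4: a=3 b=1343/177 c=-214/59 d=214/531
S(1/2) = -605/1888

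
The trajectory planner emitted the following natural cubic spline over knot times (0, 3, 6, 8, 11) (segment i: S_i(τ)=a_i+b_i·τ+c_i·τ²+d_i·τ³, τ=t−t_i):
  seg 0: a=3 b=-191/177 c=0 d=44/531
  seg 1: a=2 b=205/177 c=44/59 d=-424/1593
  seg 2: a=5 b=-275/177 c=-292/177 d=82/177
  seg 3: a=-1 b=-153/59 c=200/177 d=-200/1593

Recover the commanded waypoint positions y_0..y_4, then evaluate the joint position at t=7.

y_0=3 y_1=2 y_2=5 y_3=-1 y_4=-2
S(7) = 400/177

y_0 = S_0(0) = a_0 = 3
y_1 = S_1(0) = a_1 = 2
y_2 = S_2(0) = a_2 = 5
y_3 = S_3(0) = a_3 = -1
y_4 = S_3(3) = -2
t_q=7 is in segment 2 (τ=1); S_2(τ)=400/177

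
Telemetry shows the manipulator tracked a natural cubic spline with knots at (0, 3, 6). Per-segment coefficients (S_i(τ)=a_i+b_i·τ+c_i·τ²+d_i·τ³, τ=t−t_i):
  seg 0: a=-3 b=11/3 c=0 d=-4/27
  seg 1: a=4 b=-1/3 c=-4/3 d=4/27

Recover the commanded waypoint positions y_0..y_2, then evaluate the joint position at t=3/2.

y_0 = S_0(0) = a_0 = -3
y_1 = S_1(0) = a_1 = 4
y_2 = S_1(3) = -5
t_q=3/2 is in segment 0 (τ=3/2); S_0(τ)=2

y_0=-3 y_1=4 y_2=-5
S(3/2) = 2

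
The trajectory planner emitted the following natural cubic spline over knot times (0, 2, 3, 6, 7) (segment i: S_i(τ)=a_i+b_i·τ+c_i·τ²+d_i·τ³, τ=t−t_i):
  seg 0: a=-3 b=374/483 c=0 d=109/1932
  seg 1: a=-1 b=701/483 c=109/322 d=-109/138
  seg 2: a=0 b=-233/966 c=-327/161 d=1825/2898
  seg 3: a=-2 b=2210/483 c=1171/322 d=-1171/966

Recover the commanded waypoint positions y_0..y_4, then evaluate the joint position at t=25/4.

y_0 = S_0(0) = a_0 = -3
y_1 = S_1(0) = a_1 = -1
y_2 = S_2(0) = a_2 = 0
y_3 = S_3(0) = a_3 = -2
y_4 = S_3(1) = 5
t_q=25/4 is in segment 3 (τ=1/4); S_3(τ)=-1907/2944

y_0=-3 y_1=-1 y_2=0 y_3=-2 y_4=5
S(25/4) = -1907/2944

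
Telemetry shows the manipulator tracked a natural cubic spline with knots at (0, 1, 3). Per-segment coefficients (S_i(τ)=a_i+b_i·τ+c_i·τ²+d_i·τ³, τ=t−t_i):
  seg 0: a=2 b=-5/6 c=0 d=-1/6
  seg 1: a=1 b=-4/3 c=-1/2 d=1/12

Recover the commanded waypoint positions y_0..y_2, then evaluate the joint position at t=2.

y_0 = S_0(0) = a_0 = 2
y_1 = S_1(0) = a_1 = 1
y_2 = S_1(2) = -3
t_q=2 is in segment 1 (τ=1); S_1(τ)=-3/4

y_0=2 y_1=1 y_2=-3
S(2) = -3/4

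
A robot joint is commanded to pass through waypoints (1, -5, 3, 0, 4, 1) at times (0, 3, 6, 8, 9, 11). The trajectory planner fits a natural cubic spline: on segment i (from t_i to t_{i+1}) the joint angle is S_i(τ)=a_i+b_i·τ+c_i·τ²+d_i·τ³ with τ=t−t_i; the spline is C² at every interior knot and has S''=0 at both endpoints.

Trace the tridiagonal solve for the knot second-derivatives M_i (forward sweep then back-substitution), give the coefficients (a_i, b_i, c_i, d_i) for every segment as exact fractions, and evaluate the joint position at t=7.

  seg 0: a=1 b=-27527/7194 c=0 d=13139/64746
  seg 1: a=-5 b=5945/3597 c=13139/7194 d=-32123/64746
  seg 2: a=3 b=-5645/7194 c=-3164/1199 d=16411/14388
  seg 3: a=0 b=1535/654 c=10083/2398 d=-9179/3597
  seg 4: a=4 b=22309/7194 c=-8275/2398 d=8275/14388
S(7) = 3439/4796

Δ: Δ0=-2, Δ1=8/3, Δ2=-3/2, Δ3=4, Δ4=-3/2
row 1: diag=12, rhs=28; c'=1/4, d'=7/3
row 2: denom=10−3·1/4=37/4; d'=(-25−3·7/3)/(37/4)=-128/37
row 3: denom=6−2·8/37=206/37; d'=(33−2·-128/37)/(206/37)=1477/206
row 4: denom=6−1·37/206=1199/206; d'=(-33−1·1477/206)/(1199/206)=-8275/1199
back: M4=-8275/1199
back: M3=1477/206−37/206·-8275/1199=10083/1199
back: M2=-128/37−8/37·10083/1199=-6328/1199
back: M1=7/3−1/4·-6328/1199=13139/3597
M: M0=0, M1=13139/3597, M2=-6328/1199, M3=10083/1199, M4=-8275/1199, M5=0
seg 0: a=1, c=M0/2=0, d=(M1−M0)/(6·3)=13139/64746, b=Δ0−h0·(2M0+M1)/6=-27527/7194
seg 1: a=-5, c=M1/2=13139/7194, d=(M2−M1)/(6·3)=-32123/64746, b=Δ1−h1·(2M1+M2)/6=5945/3597
seg 2: a=3, c=M2/2=-3164/1199, d=(M3−M2)/(6·2)=16411/14388, b=Δ2−h2·(2M2+M3)/6=-5645/7194
seg 3: a=0, c=M3/2=10083/2398, d=(M4−M3)/(6·1)=-9179/3597, b=Δ3−h3·(2M3+M4)/6=1535/654
seg 4: a=4, c=M4/2=-8275/2398, d=(M5−M4)/(6·2)=8275/14388, b=Δ4−h4·(2M4+M5)/6=22309/7194
t_q=7 → seg 2, τ=1; S=3+-5645/7194·τ+-3164/1199·τ²+16411/14388·τ³=3439/4796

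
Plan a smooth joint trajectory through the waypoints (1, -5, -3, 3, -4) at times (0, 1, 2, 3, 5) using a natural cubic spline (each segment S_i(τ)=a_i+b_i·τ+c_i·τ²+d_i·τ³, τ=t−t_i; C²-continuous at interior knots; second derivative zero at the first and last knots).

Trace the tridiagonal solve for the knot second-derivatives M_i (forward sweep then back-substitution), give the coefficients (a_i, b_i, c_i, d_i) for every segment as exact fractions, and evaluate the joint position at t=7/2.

Δ: Δ0=-6, Δ1=2, Δ2=6, Δ3=-7/2
row 1: diag=4, rhs=48; c'=1/4, d'=12
row 2: denom=4−1·1/4=15/4; d'=(24−1·12)/(15/4)=16/5
row 3: denom=6−1·4/15=86/15; d'=(-57−1·16/5)/(86/15)=-21/2
back: M3=-21/2
back: M2=16/5−4/15·-21/2=6
back: M1=12−1/4·6=21/2
M: M0=0, M1=21/2, M2=6, M3=-21/2, M4=0
seg 0: a=1, c=M0/2=0, d=(M1−M0)/(6·1)=7/4, b=Δ0−h0·(2M0+M1)/6=-31/4
seg 1: a=-5, c=M1/2=21/4, d=(M2−M1)/(6·1)=-3/4, b=Δ1−h1·(2M1+M2)/6=-5/2
seg 2: a=-3, c=M2/2=3, d=(M3−M2)/(6·1)=-11/4, b=Δ2−h2·(2M2+M3)/6=23/4
seg 3: a=3, c=M3/2=-21/4, d=(M4−M3)/(6·2)=7/8, b=Δ3−h3·(2M3+M4)/6=7/2
t_q=7/2 → seg 3, τ=1/2; S=3+7/2·τ+-21/4·τ²+7/8·τ³=227/64

  seg 0: a=1 b=-31/4 c=0 d=7/4
  seg 1: a=-5 b=-5/2 c=21/4 d=-3/4
  seg 2: a=-3 b=23/4 c=3 d=-11/4
  seg 3: a=3 b=7/2 c=-21/4 d=7/8
S(7/2) = 227/64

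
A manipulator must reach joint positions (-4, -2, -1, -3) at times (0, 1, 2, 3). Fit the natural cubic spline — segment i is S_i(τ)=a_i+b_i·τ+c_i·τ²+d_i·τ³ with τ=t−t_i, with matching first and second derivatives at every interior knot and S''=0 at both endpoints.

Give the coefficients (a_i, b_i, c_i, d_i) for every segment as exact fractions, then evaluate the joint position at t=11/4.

Δ: Δ0=2, Δ1=1, Δ2=-2
row 1: diag=4, rhs=-6; c'=1/4, d'=-3/2
row 2: denom=4−1·1/4=15/4; d'=(-18−1·-3/2)/(15/4)=-22/5
back: M2=-22/5
back: M1=-3/2−1/4·-22/5=-2/5
M: M0=0, M1=-2/5, M2=-22/5, M3=0
seg 0: a=-4, c=M0/2=0, d=(M1−M0)/(6·1)=-1/15, b=Δ0−h0·(2M0+M1)/6=31/15
seg 1: a=-2, c=M1/2=-1/5, d=(M2−M1)/(6·1)=-2/3, b=Δ1−h1·(2M1+M2)/6=28/15
seg 2: a=-1, c=M2/2=-11/5, d=(M3−M2)/(6·1)=11/15, b=Δ2−h2·(2M2+M3)/6=-8/15
t_q=11/4 → seg 2, τ=3/4; S=-1+-8/15·τ+-11/5·τ²+11/15·τ³=-149/64

  seg 0: a=-4 b=31/15 c=0 d=-1/15
  seg 1: a=-2 b=28/15 c=-1/5 d=-2/3
  seg 2: a=-1 b=-8/15 c=-11/5 d=11/15
S(11/4) = -149/64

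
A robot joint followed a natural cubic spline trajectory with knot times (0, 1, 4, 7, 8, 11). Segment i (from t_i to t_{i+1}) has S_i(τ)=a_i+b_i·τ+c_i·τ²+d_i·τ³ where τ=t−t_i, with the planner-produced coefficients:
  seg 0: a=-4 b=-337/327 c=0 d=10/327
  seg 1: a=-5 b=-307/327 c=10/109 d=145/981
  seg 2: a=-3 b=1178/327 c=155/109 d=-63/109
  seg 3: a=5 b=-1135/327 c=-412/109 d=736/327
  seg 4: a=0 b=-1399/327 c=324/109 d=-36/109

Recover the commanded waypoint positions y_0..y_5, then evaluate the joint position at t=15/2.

y_0=-4 y_1=-5 y_2=-3 y_3=5 y_4=0 y_5=5
S(15/2) = 567/218

y_0 = S_0(0) = a_0 = -4
y_1 = S_1(0) = a_1 = -5
y_2 = S_2(0) = a_2 = -3
y_3 = S_3(0) = a_3 = 5
y_4 = S_4(0) = a_4 = 0
y_5 = S_4(3) = 5
t_q=15/2 is in segment 3 (τ=1/2); S_3(τ)=567/218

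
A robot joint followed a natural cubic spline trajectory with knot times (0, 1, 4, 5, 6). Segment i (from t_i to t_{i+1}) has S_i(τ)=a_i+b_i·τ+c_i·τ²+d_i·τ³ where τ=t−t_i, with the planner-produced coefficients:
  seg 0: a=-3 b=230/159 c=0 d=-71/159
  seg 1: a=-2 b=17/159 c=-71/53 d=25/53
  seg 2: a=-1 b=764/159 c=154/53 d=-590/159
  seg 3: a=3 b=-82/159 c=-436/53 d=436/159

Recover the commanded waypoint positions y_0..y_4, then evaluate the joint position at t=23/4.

y_0=-3 y_1=-2 y_2=-1 y_3=3 y_4=-3
S(23/4) = -727/848

y_0 = S_0(0) = a_0 = -3
y_1 = S_1(0) = a_1 = -2
y_2 = S_2(0) = a_2 = -1
y_3 = S_3(0) = a_3 = 3
y_4 = S_3(1) = -3
t_q=23/4 is in segment 3 (τ=3/4); S_3(τ)=-727/848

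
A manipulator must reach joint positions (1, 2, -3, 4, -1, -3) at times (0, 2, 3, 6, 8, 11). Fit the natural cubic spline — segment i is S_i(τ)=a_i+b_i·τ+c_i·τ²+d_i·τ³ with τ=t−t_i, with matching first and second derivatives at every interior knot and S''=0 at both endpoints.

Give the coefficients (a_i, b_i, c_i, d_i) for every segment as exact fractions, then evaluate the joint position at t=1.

Δ: Δ0=1/2, Δ1=-5, Δ2=7/3, Δ3=-5/2, Δ4=-2/3
row 1: diag=6, rhs=-33; c'=1/6, d'=-11/2
row 2: denom=8−1·1/6=47/6; d'=(44−1·-11/2)/(47/6)=297/47
row 3: denom=10−3·18/47=416/47; d'=(-29−3·297/47)/(416/47)=-1127/208
row 4: denom=10−2·47/208=993/104; d'=(11−2·-1127/208)/(993/104)=757/331
back: M4=757/331
back: M3=-1127/208−47/208·757/331=-3929/662
back: M2=297/47−18/47·-3929/662=2844/331
back: M1=-11/2−1/6·2844/331=-4589/662
M: M0=0, M1=-4589/662, M2=2844/331, M3=-3929/662, M4=757/331, M5=0
seg 0: a=1, c=M0/2=0, d=(M1−M0)/(6·2)=-4589/7944, b=Δ0−h0·(2M0+M1)/6=2791/993
seg 1: a=2, c=M1/2=-4589/1324, d=(M2−M1)/(6·1)=10277/3972, b=Δ1−h1·(2M1+M2)/6=-8185/1986
seg 2: a=-3, c=M2/2=1422/331, d=(M3−M2)/(6·3)=-9617/11916, b=Δ2−h2·(2M2+M3)/6=-13073/3972
seg 3: a=4, c=M3/2=-3929/1324, d=(M4−M3)/(6·2)=5443/7944, b=Δ3−h3·(2M3+M4)/6=1379/1986
seg 4: a=-1, c=M4/2=757/662, d=(M5−M4)/(6·3)=-757/5958, b=Δ4−h4·(2M4+M5)/6=-2933/993
t_q=1 → seg 0, τ=1; S=1+2791/993·τ+0·τ²+-4589/7944·τ³=8561/2648

  seg 0: a=1 b=2791/993 c=0 d=-4589/7944
  seg 1: a=2 b=-8185/1986 c=-4589/1324 d=10277/3972
  seg 2: a=-3 b=-13073/3972 c=1422/331 d=-9617/11916
  seg 3: a=4 b=1379/1986 c=-3929/1324 d=5443/7944
  seg 4: a=-1 b=-2933/993 c=757/662 d=-757/5958
S(1) = 8561/2648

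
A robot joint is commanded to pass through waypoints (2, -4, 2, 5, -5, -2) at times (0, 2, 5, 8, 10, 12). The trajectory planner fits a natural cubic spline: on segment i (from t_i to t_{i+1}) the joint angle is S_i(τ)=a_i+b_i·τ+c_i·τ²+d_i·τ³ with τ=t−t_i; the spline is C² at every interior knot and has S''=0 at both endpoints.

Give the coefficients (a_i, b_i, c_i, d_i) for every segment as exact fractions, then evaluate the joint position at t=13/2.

  seg 0: a=2 b=-5151/1286 c=0 d=1293/5144
  seg 1: a=-4 b=-636/643 c=3879/2572 d=-3949/23148
  seg 2: a=2 b=8883/2572 c=-35/1286 d=-6101/23148
  seg 3: a=5 b=-2460/643 c=-6171/2572 d=4661/5144
  seg 4: a=-5 b=-3279/1286 c=1953/643 d=-651/1286
S(13/2) = 128185/20576

Δ: Δ0=-3, Δ1=2, Δ2=1, Δ3=-5, Δ4=3/2
row 1: diag=10, rhs=30; c'=3/10, d'=3
row 2: denom=12−3·3/10=111/10; d'=(-6−3·3)/(111/10)=-50/37
row 3: denom=10−3·10/37=340/37; d'=(-36−3·-50/37)/(340/37)=-591/170
row 4: denom=8−2·37/170=643/85; d'=(39−2·-591/170)/(643/85)=3906/643
back: M4=3906/643
back: M3=-591/170−37/170·3906/643=-6171/1286
back: M2=-50/37−10/37·-6171/1286=-35/643
back: M1=3−3/10·-35/643=3879/1286
M: M0=0, M1=3879/1286, M2=-35/643, M3=-6171/1286, M4=3906/643, M5=0
seg 0: a=2, c=M0/2=0, d=(M1−M0)/(6·2)=1293/5144, b=Δ0−h0·(2M0+M1)/6=-5151/1286
seg 1: a=-4, c=M1/2=3879/2572, d=(M2−M1)/(6·3)=-3949/23148, b=Δ1−h1·(2M1+M2)/6=-636/643
seg 2: a=2, c=M2/2=-35/1286, d=(M3−M2)/(6·3)=-6101/23148, b=Δ2−h2·(2M2+M3)/6=8883/2572
seg 3: a=5, c=M3/2=-6171/2572, d=(M4−M3)/(6·2)=4661/5144, b=Δ3−h3·(2M3+M4)/6=-2460/643
seg 4: a=-5, c=M4/2=1953/643, d=(M5−M4)/(6·2)=-651/1286, b=Δ4−h4·(2M4+M5)/6=-3279/1286
t_q=13/2 → seg 2, τ=3/2; S=2+8883/2572·τ+-35/1286·τ²+-6101/23148·τ³=128185/20576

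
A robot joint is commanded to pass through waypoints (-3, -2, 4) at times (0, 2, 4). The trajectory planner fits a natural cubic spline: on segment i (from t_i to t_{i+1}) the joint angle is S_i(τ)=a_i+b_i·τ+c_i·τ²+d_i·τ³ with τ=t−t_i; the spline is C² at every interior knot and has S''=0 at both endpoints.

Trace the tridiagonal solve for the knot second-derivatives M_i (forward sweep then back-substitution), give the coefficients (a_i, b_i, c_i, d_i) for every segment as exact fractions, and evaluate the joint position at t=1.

Δ: Δ0=1/2, Δ1=3
row 1: diag=8, rhs=15; c'=1/4, d'=15/8
back: M1=15/8
M: M0=0, M1=15/8, M2=0
seg 0: a=-3, c=M0/2=0, d=(M1−M0)/(6·2)=5/32, b=Δ0−h0·(2M0+M1)/6=-1/8
seg 1: a=-2, c=M1/2=15/16, d=(M2−M1)/(6·2)=-5/32, b=Δ1−h1·(2M1+M2)/6=7/4
t_q=1 → seg 0, τ=1; S=-3+-1/8·τ+0·τ²+5/32·τ³=-95/32

  seg 0: a=-3 b=-1/8 c=0 d=5/32
  seg 1: a=-2 b=7/4 c=15/16 d=-5/32
S(1) = -95/32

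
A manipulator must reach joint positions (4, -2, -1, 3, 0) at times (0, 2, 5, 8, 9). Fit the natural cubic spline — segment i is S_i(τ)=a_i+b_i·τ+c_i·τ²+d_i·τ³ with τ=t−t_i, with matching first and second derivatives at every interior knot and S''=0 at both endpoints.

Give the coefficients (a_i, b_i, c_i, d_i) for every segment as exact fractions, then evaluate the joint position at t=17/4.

Δ: Δ0=-3, Δ1=1/3, Δ2=4/3, Δ3=-3
row 1: diag=10, rhs=20; c'=3/10, d'=2
row 2: denom=12−3·3/10=111/10; d'=(6−3·2)/(111/10)=0
row 3: denom=8−3·10/37=266/37; d'=(-26−3·0)/(266/37)=-481/133
back: M3=-481/133
back: M2=0−10/37·-481/133=130/133
back: M1=2−3/10·130/133=227/133
M: M0=0, M1=227/133, M2=130/133, M3=-481/133, M4=0
seg 0: a=4, c=M0/2=0, d=(M1−M0)/(6·2)=227/1596, b=Δ0−h0·(2M0+M1)/6=-1424/399
seg 1: a=-2, c=M1/2=227/266, d=(M2−M1)/(6·3)=-97/2394, b=Δ1−h1·(2M1+M2)/6=-743/399
seg 2: a=-1, c=M2/2=65/133, d=(M3−M2)/(6·3)=-611/2394, b=Δ2−h2·(2M2+M3)/6=1727/798
seg 3: a=3, c=M3/2=-481/266, d=(M4−M3)/(6·1)=481/798, b=Δ3−h3·(2M3+M4)/6=-716/399
t_q=17/4 → seg 1, τ=9/4; S=-2+-743/399·τ+227/266·τ²+-97/2394·τ³=-39685/17024

  seg 0: a=4 b=-1424/399 c=0 d=227/1596
  seg 1: a=-2 b=-743/399 c=227/266 d=-97/2394
  seg 2: a=-1 b=1727/798 c=65/133 d=-611/2394
  seg 3: a=3 b=-716/399 c=-481/266 d=481/798
S(17/4) = -39685/17024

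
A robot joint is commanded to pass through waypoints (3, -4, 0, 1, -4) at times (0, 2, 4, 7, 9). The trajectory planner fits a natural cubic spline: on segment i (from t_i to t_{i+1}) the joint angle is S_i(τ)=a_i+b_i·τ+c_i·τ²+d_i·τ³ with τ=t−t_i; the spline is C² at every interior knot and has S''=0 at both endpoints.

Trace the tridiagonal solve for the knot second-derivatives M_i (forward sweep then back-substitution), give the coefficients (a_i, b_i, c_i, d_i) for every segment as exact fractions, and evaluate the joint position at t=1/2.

  seg 0: a=3 b=-10325/2064 c=0 d=3101/8256
  seg 1: a=-4 b=-511/1032 c=3101/1376 d=-4153/8256
  seg 2: a=0 b=5125/2064 c=-263/344 d=11/688
  seg 3: a=1 b=-863/516 c=-427/688 d=427/4128
S(1/2) = 12015/22016

Δ: Δ0=-7/2, Δ1=2, Δ2=1/3, Δ3=-5/2
row 1: diag=8, rhs=33; c'=1/4, d'=33/8
row 2: denom=10−2·1/4=19/2; d'=(-10−2·33/8)/(19/2)=-73/38
row 3: denom=10−3·6/19=172/19; d'=(-17−3·-73/38)/(172/19)=-427/344
back: M3=-427/344
back: M2=-73/38−6/19·-427/344=-263/172
back: M1=33/8−1/4·-263/172=3101/688
M: M0=0, M1=3101/688, M2=-263/172, M3=-427/344, M4=0
seg 0: a=3, c=M0/2=0, d=(M1−M0)/(6·2)=3101/8256, b=Δ0−h0·(2M0+M1)/6=-10325/2064
seg 1: a=-4, c=M1/2=3101/1376, d=(M2−M1)/(6·2)=-4153/8256, b=Δ1−h1·(2M1+M2)/6=-511/1032
seg 2: a=0, c=M2/2=-263/344, d=(M3−M2)/(6·3)=11/688, b=Δ2−h2·(2M2+M3)/6=5125/2064
seg 3: a=1, c=M3/2=-427/688, d=(M4−M3)/(6·2)=427/4128, b=Δ3−h3·(2M3+M4)/6=-863/516
t_q=1/2 → seg 0, τ=1/2; S=3+-10325/2064·τ+0·τ²+3101/8256·τ³=12015/22016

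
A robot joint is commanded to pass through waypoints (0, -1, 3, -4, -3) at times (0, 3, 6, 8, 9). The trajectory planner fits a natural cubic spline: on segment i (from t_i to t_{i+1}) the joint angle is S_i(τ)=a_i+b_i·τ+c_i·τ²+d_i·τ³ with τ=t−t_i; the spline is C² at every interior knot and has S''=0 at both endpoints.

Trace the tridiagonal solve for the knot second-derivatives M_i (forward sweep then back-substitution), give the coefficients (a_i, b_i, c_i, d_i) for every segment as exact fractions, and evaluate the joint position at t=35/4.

Δ: Δ0=-1/3, Δ1=4/3, Δ2=-7/2, Δ3=1
row 1: diag=12, rhs=10; c'=1/4, d'=5/6
row 2: denom=10−3·1/4=37/4; d'=(-29−3·5/6)/(37/4)=-126/37
row 3: denom=6−2·8/37=206/37; d'=(27−2·-126/37)/(206/37)=1251/206
back: M3=1251/206
back: M2=-126/37−8/37·1251/206=-486/103
back: M1=5/6−1/4·-486/103=622/309
M: M0=0, M1=622/309, M2=-486/103, M3=1251/206, M4=0
seg 0: a=0, c=M0/2=0, d=(M1−M0)/(6·3)=311/2781, b=Δ0−h0·(2M0+M1)/6=-138/103
seg 1: a=-1, c=M1/2=311/309, d=(M2−M1)/(6·3)=-1040/2781, b=Δ1−h1·(2M1+M2)/6=173/103
seg 2: a=3, c=M2/2=-243/103, d=(M3−M2)/(6·2)=741/824, b=Δ2−h2·(2M2+M3)/6=-245/103
seg 3: a=-4, c=M3/2=1251/412, d=(M4−M3)/(6·1)=-417/412, b=Δ3−h3·(2M3+M4)/6=-211/206
t_q=35/4 → seg 3, τ=3/4; S=-4+-211/206·τ+1251/412·τ²+-417/412·τ³=-91951/26368

  seg 0: a=0 b=-138/103 c=0 d=311/2781
  seg 1: a=-1 b=173/103 c=311/309 d=-1040/2781
  seg 2: a=3 b=-245/103 c=-243/103 d=741/824
  seg 3: a=-4 b=-211/206 c=1251/412 d=-417/412
S(35/4) = -91951/26368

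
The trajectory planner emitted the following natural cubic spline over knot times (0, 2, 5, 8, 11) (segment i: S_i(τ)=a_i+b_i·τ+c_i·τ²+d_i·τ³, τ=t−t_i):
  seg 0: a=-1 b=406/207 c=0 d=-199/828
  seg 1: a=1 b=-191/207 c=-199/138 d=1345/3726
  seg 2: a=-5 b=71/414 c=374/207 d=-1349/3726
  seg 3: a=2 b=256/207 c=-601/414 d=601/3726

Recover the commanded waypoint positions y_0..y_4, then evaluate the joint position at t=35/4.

y_0 = S_0(0) = a_0 = -1
y_1 = S_1(0) = a_1 = 1
y_2 = S_2(0) = a_2 = -5
y_3 = S_3(0) = a_3 = 2
y_4 = S_3(3) = -3
t_q=35/4 is in segment 3 (τ=3/4); S_3(τ)=6415/2944

y_0=-1 y_1=1 y_2=-5 y_3=2 y_4=-3
S(35/4) = 6415/2944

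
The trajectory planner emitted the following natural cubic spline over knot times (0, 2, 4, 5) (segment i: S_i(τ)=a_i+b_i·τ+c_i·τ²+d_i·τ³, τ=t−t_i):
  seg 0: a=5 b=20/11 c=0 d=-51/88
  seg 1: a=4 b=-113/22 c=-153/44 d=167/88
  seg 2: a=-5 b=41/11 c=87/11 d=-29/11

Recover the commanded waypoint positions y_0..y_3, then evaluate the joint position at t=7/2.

y_0 = S_0(0) = a_0 = 5
y_1 = S_1(0) = a_1 = 4
y_2 = S_2(0) = a_2 = -5
y_3 = S_2(1) = 4
t_q=7/2 is in segment 1 (τ=3/2); S_1(τ)=-3607/704

y_0=5 y_1=4 y_2=-5 y_3=4
S(7/2) = -3607/704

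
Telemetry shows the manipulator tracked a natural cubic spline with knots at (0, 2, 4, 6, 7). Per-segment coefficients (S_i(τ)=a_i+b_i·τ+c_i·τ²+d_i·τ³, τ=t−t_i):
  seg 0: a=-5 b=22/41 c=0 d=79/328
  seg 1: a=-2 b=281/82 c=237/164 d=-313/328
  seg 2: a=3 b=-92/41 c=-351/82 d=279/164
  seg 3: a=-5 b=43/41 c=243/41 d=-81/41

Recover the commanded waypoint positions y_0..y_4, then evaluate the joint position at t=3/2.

y_0=-5 y_1=-2 y_2=3 y_3=-5 y_4=0
S(3/2) = -8875/2624

y_0 = S_0(0) = a_0 = -5
y_1 = S_1(0) = a_1 = -2
y_2 = S_2(0) = a_2 = 3
y_3 = S_3(0) = a_3 = -5
y_4 = S_3(1) = 0
t_q=3/2 is in segment 0 (τ=3/2); S_0(τ)=-8875/2624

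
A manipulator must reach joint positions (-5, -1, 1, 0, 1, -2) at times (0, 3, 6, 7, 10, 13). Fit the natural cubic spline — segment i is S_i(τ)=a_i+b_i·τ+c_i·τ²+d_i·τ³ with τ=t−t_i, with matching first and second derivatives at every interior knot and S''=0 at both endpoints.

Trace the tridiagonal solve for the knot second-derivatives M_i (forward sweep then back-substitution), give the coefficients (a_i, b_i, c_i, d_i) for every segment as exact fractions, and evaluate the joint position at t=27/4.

Δ: Δ0=4/3, Δ1=2/3, Δ2=-1, Δ3=1/3, Δ4=-1
row 1: diag=12, rhs=-4; c'=1/4, d'=-1/3
row 2: denom=8−3·1/4=29/4; d'=(-10−3·-1/3)/(29/4)=-36/29
row 3: denom=8−1·4/29=228/29; d'=(8−1·-36/29)/(228/29)=67/57
row 4: denom=12−3·29/76=825/76; d'=(-8−3·67/57)/(825/76)=-292/275
back: M4=-292/275
back: M3=67/57−29/76·-292/275=1304/825
back: M2=-36/29−4/29·1304/825=-1204/825
back: M1=-1/3−1/4·-1204/825=26/825
M: M0=0, M1=26/825, M2=-1204/825, M3=1304/825, M4=-292/275, M5=0
seg 0: a=-5, c=M0/2=0, d=(M1−M0)/(6·3)=13/7425, b=Δ0−h0·(2M0+M1)/6=1087/825
seg 1: a=-1, c=M1/2=13/825, d=(M2−M1)/(6·3)=-41/495, b=Δ1−h1·(2M1+M2)/6=1126/825
seg 2: a=1, c=M2/2=-602/825, d=(M3−M2)/(6·1)=38/75, b=Δ2−h2·(2M2+M3)/6=-641/825
seg 3: a=0, c=M3/2=652/825, d=(M4−M3)/(6·3)=-218/1485, b=Δ3−h3·(2M3+M4)/6=-197/275
seg 4: a=1, c=M4/2=-146/275, d=(M5−M4)/(6·3)=146/2475, b=Δ4−h4·(2M4+M5)/6=17/275
t_q=27/4 → seg 2, τ=3/4; S=1+-641/825·τ+-602/825·τ²+38/75·τ³=1941/8800

  seg 0: a=-5 b=1087/825 c=0 d=13/7425
  seg 1: a=-1 b=1126/825 c=13/825 d=-41/495
  seg 2: a=1 b=-641/825 c=-602/825 d=38/75
  seg 3: a=0 b=-197/275 c=652/825 d=-218/1485
  seg 4: a=1 b=17/275 c=-146/275 d=146/2475
S(27/4) = 1941/8800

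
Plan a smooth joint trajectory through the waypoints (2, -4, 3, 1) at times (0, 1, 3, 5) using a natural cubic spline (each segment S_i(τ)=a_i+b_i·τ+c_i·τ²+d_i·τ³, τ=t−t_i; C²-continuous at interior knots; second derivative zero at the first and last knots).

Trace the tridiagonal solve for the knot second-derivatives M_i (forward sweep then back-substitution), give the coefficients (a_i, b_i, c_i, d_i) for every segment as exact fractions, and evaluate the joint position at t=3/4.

Δ: Δ0=-6, Δ1=7/2, Δ2=-1
row 1: diag=6, rhs=57; c'=1/3, d'=19/2
row 2: denom=8−2·1/3=22/3; d'=(-27−2·19/2)/(22/3)=-69/11
back: M2=-69/11
back: M1=19/2−1/3·-69/11=255/22
M: M0=0, M1=255/22, M2=-69/11, M3=0
seg 0: a=2, c=M0/2=0, d=(M1−M0)/(6·1)=85/44, b=Δ0−h0·(2M0+M1)/6=-349/44
seg 1: a=-4, c=M1/2=255/44, d=(M2−M1)/(6·2)=-131/88, b=Δ1−h1·(2M1+M2)/6=-47/22
seg 2: a=3, c=M2/2=-69/22, d=(M3−M2)/(6·2)=23/44, b=Δ2−h2·(2M2+M3)/6=35/11
t_q=3/4 → seg 0, τ=3/4; S=2+-349/44·τ+0·τ²+85/44·τ³=-8825/2816

  seg 0: a=2 b=-349/44 c=0 d=85/44
  seg 1: a=-4 b=-47/22 c=255/44 d=-131/88
  seg 2: a=3 b=35/11 c=-69/22 d=23/44
S(3/4) = -8825/2816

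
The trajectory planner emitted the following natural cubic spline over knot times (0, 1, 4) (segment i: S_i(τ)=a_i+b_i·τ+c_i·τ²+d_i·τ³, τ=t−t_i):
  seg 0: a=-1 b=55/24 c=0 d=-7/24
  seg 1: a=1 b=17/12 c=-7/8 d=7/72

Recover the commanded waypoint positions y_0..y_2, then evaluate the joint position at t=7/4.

y_0=-1 y_1=1 y_2=0
S(7/4) = 825/512

y_0 = S_0(0) = a_0 = -1
y_1 = S_1(0) = a_1 = 1
y_2 = S_1(3) = 0
t_q=7/4 is in segment 1 (τ=3/4); S_1(τ)=825/512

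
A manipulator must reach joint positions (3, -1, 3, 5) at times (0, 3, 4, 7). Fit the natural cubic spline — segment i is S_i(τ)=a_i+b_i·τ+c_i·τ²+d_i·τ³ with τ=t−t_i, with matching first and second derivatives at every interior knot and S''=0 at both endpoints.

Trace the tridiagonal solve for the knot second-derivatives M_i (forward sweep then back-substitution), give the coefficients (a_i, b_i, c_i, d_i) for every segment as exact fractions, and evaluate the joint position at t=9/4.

Δ: Δ0=-4/3, Δ1=4, Δ2=2/3
row 1: diag=8, rhs=32; c'=1/8, d'=4
row 2: denom=8−1·1/8=63/8; d'=(-20−1·4)/(63/8)=-64/21
back: M2=-64/21
back: M1=4−1/8·-64/21=92/21
M: M0=0, M1=92/21, M2=-64/21, M3=0
seg 0: a=3, c=M0/2=0, d=(M1−M0)/(6·3)=46/189, b=Δ0−h0·(2M0+M1)/6=-74/21
seg 1: a=-1, c=M1/2=46/21, d=(M2−M1)/(6·1)=-26/21, b=Δ1−h1·(2M1+M2)/6=64/21
seg 2: a=3, c=M2/2=-32/21, d=(M3−M2)/(6·3)=32/189, b=Δ2−h2·(2M2+M3)/6=26/7
t_q=9/4 → seg 0, τ=9/4; S=3+-74/21·τ+0·τ²+46/189·τ³=-69/32

  seg 0: a=3 b=-74/21 c=0 d=46/189
  seg 1: a=-1 b=64/21 c=46/21 d=-26/21
  seg 2: a=3 b=26/7 c=-32/21 d=32/189
S(9/4) = -69/32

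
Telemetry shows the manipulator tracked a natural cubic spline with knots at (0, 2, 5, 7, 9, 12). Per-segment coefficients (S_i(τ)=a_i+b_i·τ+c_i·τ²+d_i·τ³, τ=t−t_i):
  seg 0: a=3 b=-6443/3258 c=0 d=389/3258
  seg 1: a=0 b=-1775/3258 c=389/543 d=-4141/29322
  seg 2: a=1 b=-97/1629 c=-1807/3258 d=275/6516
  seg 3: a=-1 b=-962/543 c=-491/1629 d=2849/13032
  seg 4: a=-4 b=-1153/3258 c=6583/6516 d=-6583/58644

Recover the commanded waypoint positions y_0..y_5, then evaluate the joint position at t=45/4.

y_0=3 y_1=0 y_2=1 y_3=-1 y_4=-4 y_5=1
S(45/4) = -44499/46336

y_0 = S_0(0) = a_0 = 3
y_1 = S_1(0) = a_1 = 0
y_2 = S_2(0) = a_2 = 1
y_3 = S_3(0) = a_3 = -1
y_4 = S_4(0) = a_4 = -4
y_5 = S_4(3) = 1
t_q=45/4 is in segment 4 (τ=9/4); S_4(τ)=-44499/46336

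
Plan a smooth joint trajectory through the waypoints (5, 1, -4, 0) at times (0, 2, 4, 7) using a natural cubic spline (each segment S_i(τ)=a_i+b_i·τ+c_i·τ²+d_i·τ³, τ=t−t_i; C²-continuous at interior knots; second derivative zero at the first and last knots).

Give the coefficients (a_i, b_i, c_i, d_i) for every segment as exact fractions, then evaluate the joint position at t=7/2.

  seg 0: a=5 b=-5/3 c=0 d=-1/12
  seg 1: a=1 b=-8/3 c=-1/2 d=7/24
  seg 2: a=-4 b=-7/6 c=5/4 d=-5/36
S(7/2) = -201/64

Δ: Δ0=-2, Δ1=-5/2, Δ2=4/3
row 1: diag=8, rhs=-3; c'=1/4, d'=-3/8
row 2: denom=10−2·1/4=19/2; d'=(23−2·-3/8)/(19/2)=5/2
back: M2=5/2
back: M1=-3/8−1/4·5/2=-1
M: M0=0, M1=-1, M2=5/2, M3=0
seg 0: a=5, c=M0/2=0, d=(M1−M0)/(6·2)=-1/12, b=Δ0−h0·(2M0+M1)/6=-5/3
seg 1: a=1, c=M1/2=-1/2, d=(M2−M1)/(6·2)=7/24, b=Δ1−h1·(2M1+M2)/6=-8/3
seg 2: a=-4, c=M2/2=5/4, d=(M3−M2)/(6·3)=-5/36, b=Δ2−h2·(2M2+M3)/6=-7/6
t_q=7/2 → seg 1, τ=3/2; S=1+-8/3·τ+-1/2·τ²+7/24·τ³=-201/64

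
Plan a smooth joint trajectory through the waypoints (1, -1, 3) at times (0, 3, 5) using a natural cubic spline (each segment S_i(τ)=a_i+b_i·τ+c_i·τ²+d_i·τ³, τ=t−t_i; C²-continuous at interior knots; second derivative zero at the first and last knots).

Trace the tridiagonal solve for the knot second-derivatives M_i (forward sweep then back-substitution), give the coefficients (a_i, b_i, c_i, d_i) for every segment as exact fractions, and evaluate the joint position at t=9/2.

Δ: Δ0=-2/3, Δ1=2
row 1: diag=10, rhs=16; c'=1/5, d'=8/5
back: M1=8/5
M: M0=0, M1=8/5, M2=0
seg 0: a=1, c=M0/2=0, d=(M1−M0)/(6·3)=4/45, b=Δ0−h0·(2M0+M1)/6=-22/15
seg 1: a=-1, c=M1/2=4/5, d=(M2−M1)/(6·2)=-2/15, b=Δ1−h1·(2M1+M2)/6=14/15
t_q=9/2 → seg 1, τ=3/2; S=-1+14/15·τ+4/5·τ²+-2/15·τ³=7/4

  seg 0: a=1 b=-22/15 c=0 d=4/45
  seg 1: a=-1 b=14/15 c=4/5 d=-2/15
S(9/2) = 7/4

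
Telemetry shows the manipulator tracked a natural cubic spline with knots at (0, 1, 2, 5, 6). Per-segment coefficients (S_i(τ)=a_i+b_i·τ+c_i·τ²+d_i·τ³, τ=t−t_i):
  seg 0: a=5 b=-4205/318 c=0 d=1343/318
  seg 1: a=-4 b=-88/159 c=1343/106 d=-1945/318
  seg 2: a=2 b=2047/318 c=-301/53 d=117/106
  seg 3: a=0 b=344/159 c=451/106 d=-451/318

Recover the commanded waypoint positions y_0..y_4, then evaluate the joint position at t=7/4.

y_0=5 y_1=-4 y_2=2 y_3=0 y_4=5
S(7/4) = 891/6784

y_0 = S_0(0) = a_0 = 5
y_1 = S_1(0) = a_1 = -4
y_2 = S_2(0) = a_2 = 2
y_3 = S_3(0) = a_3 = 0
y_4 = S_3(1) = 5
t_q=7/4 is in segment 1 (τ=3/4); S_1(τ)=891/6784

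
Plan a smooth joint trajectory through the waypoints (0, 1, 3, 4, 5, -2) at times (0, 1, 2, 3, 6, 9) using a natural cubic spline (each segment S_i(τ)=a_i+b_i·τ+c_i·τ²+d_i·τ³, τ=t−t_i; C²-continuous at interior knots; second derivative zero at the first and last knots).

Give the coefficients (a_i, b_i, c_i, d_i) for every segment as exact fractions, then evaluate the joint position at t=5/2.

Δ: Δ0=1, Δ1=2, Δ2=1, Δ3=1/3, Δ4=-7/3
row 1: diag=4, rhs=6; c'=1/4, d'=3/2
row 2: denom=4−1·1/4=15/4; d'=(-6−1·3/2)/(15/4)=-2
row 3: denom=8−1·4/15=116/15; d'=(-4−1·-2)/(116/15)=-15/58
row 4: denom=12−3·45/116=1257/116; d'=(-16−3·-15/58)/(1257/116)=-1766/1257
back: M4=-1766/1257
back: M3=-15/58−45/116·-1766/1257=120/419
back: M2=-2−4/15·120/419=-870/419
back: M1=3/2−1/4·-870/419=846/419
M: M0=0, M1=846/419, M2=-870/419, M3=120/419, M4=-1766/1257, M5=0
seg 0: a=0, c=M0/2=0, d=(M1−M0)/(6·1)=141/419, b=Δ0−h0·(2M0+M1)/6=278/419
seg 1: a=1, c=M1/2=423/419, d=(M2−M1)/(6·1)=-286/419, b=Δ1−h1·(2M1+M2)/6=701/419
seg 2: a=3, c=M2/2=-435/419, d=(M3−M2)/(6·1)=165/419, b=Δ2−h2·(2M2+M3)/6=689/419
seg 3: a=4, c=M3/2=60/419, d=(M4−M3)/(6·3)=-1063/11313, b=Δ3−h3·(2M3+M4)/6=314/419
seg 4: a=5, c=M4/2=-883/1257, d=(M5−M4)/(6·3)=883/11313, b=Δ4−h4·(2M4+M5)/6=-389/419
t_q=5/2 → seg 2, τ=1/2; S=3+689/419·τ+-435/419·τ²+165/419·τ³=12107/3352

  seg 0: a=0 b=278/419 c=0 d=141/419
  seg 1: a=1 b=701/419 c=423/419 d=-286/419
  seg 2: a=3 b=689/419 c=-435/419 d=165/419
  seg 3: a=4 b=314/419 c=60/419 d=-1063/11313
  seg 4: a=5 b=-389/419 c=-883/1257 d=883/11313
S(5/2) = 12107/3352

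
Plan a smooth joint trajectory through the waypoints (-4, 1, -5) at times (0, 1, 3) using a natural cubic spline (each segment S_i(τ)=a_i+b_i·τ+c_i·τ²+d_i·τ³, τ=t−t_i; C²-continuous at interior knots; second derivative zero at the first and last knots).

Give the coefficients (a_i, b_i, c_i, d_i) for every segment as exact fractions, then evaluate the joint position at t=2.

Δ: Δ0=5, Δ1=-3
row 1: diag=6, rhs=-48; c'=1/3, d'=-8
back: M1=-8
M: M0=0, M1=-8, M2=0
seg 0: a=-4, c=M0/2=0, d=(M1−M0)/(6·1)=-4/3, b=Δ0−h0·(2M0+M1)/6=19/3
seg 1: a=1, c=M1/2=-4, d=(M2−M1)/(6·2)=2/3, b=Δ1−h1·(2M1+M2)/6=7/3
t_q=2 → seg 1, τ=1; S=1+7/3·τ+-4·τ²+2/3·τ³=0

  seg 0: a=-4 b=19/3 c=0 d=-4/3
  seg 1: a=1 b=7/3 c=-4 d=2/3
S(2) = 0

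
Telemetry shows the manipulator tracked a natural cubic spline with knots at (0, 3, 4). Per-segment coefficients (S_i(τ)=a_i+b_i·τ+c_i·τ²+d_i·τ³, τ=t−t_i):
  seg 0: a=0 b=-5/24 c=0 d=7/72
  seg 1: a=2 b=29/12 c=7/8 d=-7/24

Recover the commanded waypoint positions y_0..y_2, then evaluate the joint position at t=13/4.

y_0=0 y_1=2 y_2=5
S(13/4) = 1359/512

y_0 = S_0(0) = a_0 = 0
y_1 = S_1(0) = a_1 = 2
y_2 = S_1(1) = 5
t_q=13/4 is in segment 1 (τ=1/4); S_1(τ)=1359/512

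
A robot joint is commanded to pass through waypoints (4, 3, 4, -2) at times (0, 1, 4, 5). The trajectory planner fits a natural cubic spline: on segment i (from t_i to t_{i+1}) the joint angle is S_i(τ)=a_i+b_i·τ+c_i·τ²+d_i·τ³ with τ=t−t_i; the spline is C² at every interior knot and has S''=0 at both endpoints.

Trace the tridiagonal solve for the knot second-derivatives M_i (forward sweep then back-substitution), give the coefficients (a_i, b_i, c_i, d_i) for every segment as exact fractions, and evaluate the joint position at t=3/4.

  seg 0: a=4 b=-254/165 c=0 d=89/165
  seg 1: a=3 b=13/165 c=89/55 d=-23/45
  seg 2: a=4 b=-662/165 c=-164/55 d=164/165
S(3/4) = 10817/3520

Δ: Δ0=-1, Δ1=1/3, Δ2=-6
row 1: diag=8, rhs=8; c'=3/8, d'=1
row 2: denom=8−3·3/8=55/8; d'=(-38−3·1)/(55/8)=-328/55
back: M2=-328/55
back: M1=1−3/8·-328/55=178/55
M: M0=0, M1=178/55, M2=-328/55, M3=0
seg 0: a=4, c=M0/2=0, d=(M1−M0)/(6·1)=89/165, b=Δ0−h0·(2M0+M1)/6=-254/165
seg 1: a=3, c=M1/2=89/55, d=(M2−M1)/(6·3)=-23/45, b=Δ1−h1·(2M1+M2)/6=13/165
seg 2: a=4, c=M2/2=-164/55, d=(M3−M2)/(6·1)=164/165, b=Δ2−h2·(2M2+M3)/6=-662/165
t_q=3/4 → seg 0, τ=3/4; S=4+-254/165·τ+0·τ²+89/165·τ³=10817/3520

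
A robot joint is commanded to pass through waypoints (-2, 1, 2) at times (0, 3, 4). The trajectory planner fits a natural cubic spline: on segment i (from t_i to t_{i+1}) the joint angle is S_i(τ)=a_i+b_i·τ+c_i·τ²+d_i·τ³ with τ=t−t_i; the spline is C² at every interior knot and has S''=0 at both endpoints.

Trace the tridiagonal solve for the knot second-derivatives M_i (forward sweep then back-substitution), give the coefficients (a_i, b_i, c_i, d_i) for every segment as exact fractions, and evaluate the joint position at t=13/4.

Δ: Δ0=1, Δ1=1
row 1: diag=8, rhs=0; c'=1/8, d'=0
back: M1=0
M: M0=0, M1=0, M2=0
seg 0: a=-2, c=M0/2=0, d=(M1−M0)/(6·3)=0, b=Δ0−h0·(2M0+M1)/6=1
seg 1: a=1, c=M1/2=0, d=(M2−M1)/(6·1)=0, b=Δ1−h1·(2M1+M2)/6=1
t_q=13/4 → seg 1, τ=1/4; S=1+1·τ+0·τ²+0·τ³=5/4

  seg 0: a=-2 b=1 c=0 d=0
  seg 1: a=1 b=1 c=0 d=0
S(13/4) = 5/4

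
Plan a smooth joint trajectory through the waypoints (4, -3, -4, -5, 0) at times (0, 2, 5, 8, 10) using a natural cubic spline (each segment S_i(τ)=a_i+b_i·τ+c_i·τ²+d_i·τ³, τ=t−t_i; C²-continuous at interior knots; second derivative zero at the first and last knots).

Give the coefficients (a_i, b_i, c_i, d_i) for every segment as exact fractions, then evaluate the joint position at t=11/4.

  seg 0: a=4 b=-1081/255 c=0 d=377/2040
  seg 1: a=-3 b=-1031/510 c=377/340 d=-557/3060
  seg 2: a=-4 b=-17/60 c=-9/17 d=523/3060
  seg 3: a=-5 b=589/510 c=343/340 d=-343/2040
S(11/4) = -86371/21760

Δ: Δ0=-7/2, Δ1=-1/3, Δ2=-1/3, Δ3=5/2
row 1: diag=10, rhs=19; c'=3/10, d'=19/10
row 2: denom=12−3·3/10=111/10; d'=(0−3·19/10)/(111/10)=-19/37
row 3: denom=10−3·10/37=340/37; d'=(17−3·-19/37)/(340/37)=343/170
back: M3=343/170
back: M2=-19/37−10/37·343/170=-18/17
back: M1=19/10−3/10·-18/17=377/170
M: M0=0, M1=377/170, M2=-18/17, M3=343/170, M4=0
seg 0: a=4, c=M0/2=0, d=(M1−M0)/(6·2)=377/2040, b=Δ0−h0·(2M0+M1)/6=-1081/255
seg 1: a=-3, c=M1/2=377/340, d=(M2−M1)/(6·3)=-557/3060, b=Δ1−h1·(2M1+M2)/6=-1031/510
seg 2: a=-4, c=M2/2=-9/17, d=(M3−M2)/(6·3)=523/3060, b=Δ2−h2·(2M2+M3)/6=-17/60
seg 3: a=-5, c=M3/2=343/340, d=(M4−M3)/(6·2)=-343/2040, b=Δ3−h3·(2M3+M4)/6=589/510
t_q=11/4 → seg 1, τ=3/4; S=-3+-1031/510·τ+377/340·τ²+-557/3060·τ³=-86371/21760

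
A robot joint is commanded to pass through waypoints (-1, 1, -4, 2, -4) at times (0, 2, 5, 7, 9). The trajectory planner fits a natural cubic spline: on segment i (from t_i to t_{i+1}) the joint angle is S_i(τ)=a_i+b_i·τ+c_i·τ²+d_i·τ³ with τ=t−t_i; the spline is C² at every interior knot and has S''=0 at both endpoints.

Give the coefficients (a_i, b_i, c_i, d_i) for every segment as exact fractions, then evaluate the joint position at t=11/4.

Δ: Δ0=1, Δ1=-5/3, Δ2=3, Δ3=-3
row 1: diag=10, rhs=-16; c'=3/10, d'=-8/5
row 2: denom=10−3·3/10=91/10; d'=(28−3·-8/5)/(91/10)=328/91
row 3: denom=8−2·20/91=688/91; d'=(-36−2·328/91)/(688/91)=-983/172
back: M3=-983/172
back: M2=328/91−20/91·-983/172=209/43
back: M1=-8/5−3/10·209/43=-263/86
M: M0=0, M1=-263/86, M2=209/43, M3=-983/172, M4=0
seg 0: a=-1, c=M0/2=0, d=(M1−M0)/(6·2)=-263/1032, b=Δ0−h0·(2M0+M1)/6=521/258
seg 1: a=1, c=M1/2=-263/172, d=(M2−M1)/(6·3)=227/516, b=Δ1−h1·(2M1+M2)/6=-134/129
seg 2: a=-4, c=M2/2=209/86, d=(M3−M2)/(6·2)=-1819/2064, b=Δ2−h2·(2M2+M3)/6=859/516
seg 3: a=2, c=M3/2=-983/344, d=(M4−M3)/(6·2)=983/2064, b=Δ3−h3·(2M3+M4)/6=209/258
t_q=11/4 → seg 1, τ=3/4; S=1+-134/129·τ+-263/172·τ²+227/516·τ³=-4993/11008

  seg 0: a=-1 b=521/258 c=0 d=-263/1032
  seg 1: a=1 b=-134/129 c=-263/172 d=227/516
  seg 2: a=-4 b=859/516 c=209/86 d=-1819/2064
  seg 3: a=2 b=209/258 c=-983/344 d=983/2064
S(11/4) = -4993/11008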